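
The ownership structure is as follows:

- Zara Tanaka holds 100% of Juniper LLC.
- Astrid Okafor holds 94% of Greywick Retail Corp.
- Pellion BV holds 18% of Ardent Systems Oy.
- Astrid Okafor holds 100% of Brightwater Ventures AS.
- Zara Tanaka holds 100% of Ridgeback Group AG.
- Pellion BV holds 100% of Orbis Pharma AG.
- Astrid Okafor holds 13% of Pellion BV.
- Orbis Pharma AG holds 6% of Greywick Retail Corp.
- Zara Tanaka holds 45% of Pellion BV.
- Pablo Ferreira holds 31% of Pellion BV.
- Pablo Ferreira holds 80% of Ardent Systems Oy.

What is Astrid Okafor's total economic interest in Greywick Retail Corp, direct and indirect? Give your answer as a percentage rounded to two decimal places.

Astrid reaches Greywick along 2 paths.
Via Pellion → Orbis: 13% × 100% × 6% = 0.78%.
Direct stake: 94% = 94%.
Total: 0.78% + 94% = 94.78%.

94.78%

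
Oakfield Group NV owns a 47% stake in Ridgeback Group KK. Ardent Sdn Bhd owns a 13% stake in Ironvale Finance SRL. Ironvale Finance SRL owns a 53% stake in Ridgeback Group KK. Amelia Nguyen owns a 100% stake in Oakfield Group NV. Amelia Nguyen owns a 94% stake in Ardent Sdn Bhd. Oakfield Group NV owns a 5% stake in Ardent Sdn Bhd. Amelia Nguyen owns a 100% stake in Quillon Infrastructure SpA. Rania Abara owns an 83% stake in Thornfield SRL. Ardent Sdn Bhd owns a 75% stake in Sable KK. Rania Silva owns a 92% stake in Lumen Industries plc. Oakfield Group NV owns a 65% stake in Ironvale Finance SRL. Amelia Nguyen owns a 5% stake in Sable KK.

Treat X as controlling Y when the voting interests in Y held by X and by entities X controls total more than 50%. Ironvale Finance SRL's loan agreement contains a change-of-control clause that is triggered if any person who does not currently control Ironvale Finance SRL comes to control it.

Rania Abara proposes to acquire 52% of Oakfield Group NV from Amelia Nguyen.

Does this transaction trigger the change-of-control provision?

Yes

The purchase adds only to Rania Abara's holdings (Amelia's stake shrinks), so Rania Abara is the only person who could newly come to control Ironvale.
Rania Abara holds 83% of Thornfield, so Rania Abara controls Thornfield.
Neither Rania Abara nor any entity Rania Abara controls holds any voting interest in Ironvale.
So before the transaction, Rania Abara does not control Ironvale.
After the purchase, Rania Abara holds 52% of Oakfield directly, and Amelia's stake falls to 48%.
Rania Abara holds 52% of Oakfield, so Rania Abara controls Oakfield.
Oakfield holds 65% of Ironvale, so Rania Abara controls Ironvale.
Rania Abara did not control Ironvale before and does after, so the clause is triggered.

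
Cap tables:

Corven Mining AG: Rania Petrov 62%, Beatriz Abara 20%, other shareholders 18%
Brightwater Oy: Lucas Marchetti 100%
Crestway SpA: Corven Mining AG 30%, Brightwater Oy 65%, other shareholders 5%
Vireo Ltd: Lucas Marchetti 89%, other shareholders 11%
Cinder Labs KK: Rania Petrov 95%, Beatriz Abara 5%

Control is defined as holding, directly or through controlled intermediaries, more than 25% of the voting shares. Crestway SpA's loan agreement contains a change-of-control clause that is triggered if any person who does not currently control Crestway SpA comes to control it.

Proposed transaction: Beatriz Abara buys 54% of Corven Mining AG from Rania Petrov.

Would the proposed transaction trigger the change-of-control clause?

The purchase adds only to Beatriz's holdings (Rania's stake shrinks), so Beatriz is the only person who could newly come to control Crestway.
Beatriz's largest direct stake is 20% in Corven, which does not meet the threshold, so Beatriz controls no company.
Neither Beatriz nor any entity Beatriz controls holds any voting interest in Crestway.
So before the transaction, Beatriz does not control Crestway.
After the purchase, Beatriz's direct stake in Corven rises to 20% + 54% = 74%, and Rania's stake falls to 8%.
Beatriz holds 74% of Corven, so Beatriz controls Corven.
Corven holds 30% of Crestway, so Beatriz controls Crestway.
Beatriz did not control Crestway before and does after, so the clause is triggered.

Yes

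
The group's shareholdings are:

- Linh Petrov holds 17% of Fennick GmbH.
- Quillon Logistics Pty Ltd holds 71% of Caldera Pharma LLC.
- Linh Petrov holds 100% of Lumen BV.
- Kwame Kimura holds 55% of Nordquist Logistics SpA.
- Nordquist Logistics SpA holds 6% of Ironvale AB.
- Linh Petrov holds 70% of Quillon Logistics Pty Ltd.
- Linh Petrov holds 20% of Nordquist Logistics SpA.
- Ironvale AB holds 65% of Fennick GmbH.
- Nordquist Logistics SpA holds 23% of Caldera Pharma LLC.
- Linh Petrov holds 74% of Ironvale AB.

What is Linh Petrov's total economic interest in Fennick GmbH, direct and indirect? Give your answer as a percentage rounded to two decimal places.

65.88%

Linh reaches Fennick along 3 paths.
Via Ironvale: 74% × 65% = 48.1%.
Via Nordquist → Ironvale: 20% × 6% × 65% = 0.78%.
Direct stake: 17% = 17%.
Total: 48.1% + 0.78% + 17% = 65.88%.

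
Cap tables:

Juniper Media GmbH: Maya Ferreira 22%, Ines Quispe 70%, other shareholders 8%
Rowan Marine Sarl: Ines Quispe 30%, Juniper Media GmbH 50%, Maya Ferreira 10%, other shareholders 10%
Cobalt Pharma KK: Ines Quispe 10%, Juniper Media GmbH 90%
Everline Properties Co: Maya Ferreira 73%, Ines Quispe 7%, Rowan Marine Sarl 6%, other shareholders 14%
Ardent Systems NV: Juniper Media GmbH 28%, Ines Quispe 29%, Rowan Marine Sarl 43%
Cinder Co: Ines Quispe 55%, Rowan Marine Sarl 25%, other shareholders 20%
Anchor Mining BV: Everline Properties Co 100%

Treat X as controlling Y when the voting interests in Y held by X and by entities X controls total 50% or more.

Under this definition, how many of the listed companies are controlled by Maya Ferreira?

2

Maya holds 73% of Everline, so Maya controls Everline.
Everline holds 100% of Anchor, so Maya controls Anchor.
No other company's threshold is met.
Maya controls 2 companies.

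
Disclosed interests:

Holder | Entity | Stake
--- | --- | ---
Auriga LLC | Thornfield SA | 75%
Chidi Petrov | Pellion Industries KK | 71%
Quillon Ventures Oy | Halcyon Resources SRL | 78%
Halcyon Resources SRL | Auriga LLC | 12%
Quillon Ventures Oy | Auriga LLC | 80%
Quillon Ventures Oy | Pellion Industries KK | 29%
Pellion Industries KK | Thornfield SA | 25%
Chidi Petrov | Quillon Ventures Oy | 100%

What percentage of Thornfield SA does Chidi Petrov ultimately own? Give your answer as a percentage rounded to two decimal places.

Chidi reaches Thornfield along 4 paths.
Via Quillon → Pellion: 100% × 29% × 25% = 7.25%.
Via Pellion: 71% × 25% = 17.75%.
Via Quillon → Halcyon → Auriga: 100% × 78% × 12% × 75% = 7.02%.
Via Quillon → Auriga: 100% × 80% × 75% = 60%.
Total: 7.25% + 17.75% + 7.02% + 60% = 92.02%.

92.02%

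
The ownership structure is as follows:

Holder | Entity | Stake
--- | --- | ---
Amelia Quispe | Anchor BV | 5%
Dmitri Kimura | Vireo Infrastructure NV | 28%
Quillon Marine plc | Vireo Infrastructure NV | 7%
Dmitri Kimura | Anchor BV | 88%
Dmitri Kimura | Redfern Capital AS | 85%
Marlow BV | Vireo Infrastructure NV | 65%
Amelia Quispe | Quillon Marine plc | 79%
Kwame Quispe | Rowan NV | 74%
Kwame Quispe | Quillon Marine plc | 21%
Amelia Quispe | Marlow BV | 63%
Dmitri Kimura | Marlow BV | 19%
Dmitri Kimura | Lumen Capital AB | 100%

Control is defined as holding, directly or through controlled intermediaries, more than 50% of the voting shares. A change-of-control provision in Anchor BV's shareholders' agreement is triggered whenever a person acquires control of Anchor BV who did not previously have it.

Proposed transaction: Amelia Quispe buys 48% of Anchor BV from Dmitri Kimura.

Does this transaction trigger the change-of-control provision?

The purchase adds only to Amelia's holdings (Dmitri's stake shrinks), so Amelia is the only person who could newly come to control Anchor.
Amelia holds 63% of Marlow, so Amelia controls Marlow.
Amelia holds 79% of Quillon, so Amelia controls Quillon.
Marlow and Quillon together hold 65% + 7% = 72% of Vireo, so Amelia controls Vireo.
In Anchor, Amelia's side holds only 5%, not > 50%.
So before the transaction, Amelia does not control Anchor.
After the purchase, Amelia's direct stake in Anchor rises to 5% + 48% = 53%, and Dmitri's stake falls to 40%.
Amelia holds 53% of Anchor, so Amelia controls Anchor.
Amelia did not control Anchor before and does after, so the clause is triggered.

Yes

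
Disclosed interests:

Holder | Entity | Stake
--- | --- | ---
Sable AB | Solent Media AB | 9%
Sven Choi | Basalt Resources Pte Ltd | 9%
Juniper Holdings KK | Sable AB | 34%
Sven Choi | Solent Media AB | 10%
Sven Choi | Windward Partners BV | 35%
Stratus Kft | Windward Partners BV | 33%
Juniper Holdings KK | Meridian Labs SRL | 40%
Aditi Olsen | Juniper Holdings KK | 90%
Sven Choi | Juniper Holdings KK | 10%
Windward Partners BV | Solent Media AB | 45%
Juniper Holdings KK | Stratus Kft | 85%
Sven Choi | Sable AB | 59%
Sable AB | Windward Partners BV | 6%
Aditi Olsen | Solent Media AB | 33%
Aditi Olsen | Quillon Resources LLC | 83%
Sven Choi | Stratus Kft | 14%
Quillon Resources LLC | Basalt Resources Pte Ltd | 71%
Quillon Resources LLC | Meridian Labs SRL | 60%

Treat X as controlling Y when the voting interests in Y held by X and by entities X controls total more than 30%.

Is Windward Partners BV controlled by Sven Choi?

Sven holds 59% of Sable, so Sven controls Sable.
Sven and Sable together hold 35% + 6% = 41% of Windward, so Sven controls Windward.

Yes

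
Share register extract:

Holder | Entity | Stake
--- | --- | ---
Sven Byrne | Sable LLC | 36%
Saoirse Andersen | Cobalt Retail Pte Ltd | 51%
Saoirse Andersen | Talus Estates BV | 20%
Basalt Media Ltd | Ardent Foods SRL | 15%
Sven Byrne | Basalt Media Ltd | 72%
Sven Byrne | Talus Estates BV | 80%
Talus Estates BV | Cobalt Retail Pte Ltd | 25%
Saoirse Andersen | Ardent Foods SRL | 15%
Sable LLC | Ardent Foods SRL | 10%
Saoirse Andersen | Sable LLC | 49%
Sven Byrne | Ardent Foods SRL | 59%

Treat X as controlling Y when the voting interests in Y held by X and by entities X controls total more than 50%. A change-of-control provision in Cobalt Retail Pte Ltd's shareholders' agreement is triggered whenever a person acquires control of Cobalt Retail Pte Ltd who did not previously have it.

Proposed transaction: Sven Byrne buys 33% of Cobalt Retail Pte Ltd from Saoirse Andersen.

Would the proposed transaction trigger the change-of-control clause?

Yes

The purchase adds only to Sven's holdings (Saoirse's stake shrinks), so Sven is the only person who could newly come to control Cobalt.
Sven holds 80% of Talus, so Sven controls Talus.
Sven holds 72% of Basalt, so Sven controls Basalt.
Sven and Basalt together hold 59% + 15% = 74% of Ardent, so Sven controls Ardent.
In Cobalt, Sven's side holds only 25%, not > 50%.
So before the transaction, Sven does not control Cobalt.
After the purchase, Sven holds 33% of Cobalt directly, and Saoirse's stake falls to 18%.
Talus and Sven together hold 25% + 33% = 58% of Cobalt, so Sven controls Cobalt.
Sven did not control Cobalt before and does after, so the clause is triggered.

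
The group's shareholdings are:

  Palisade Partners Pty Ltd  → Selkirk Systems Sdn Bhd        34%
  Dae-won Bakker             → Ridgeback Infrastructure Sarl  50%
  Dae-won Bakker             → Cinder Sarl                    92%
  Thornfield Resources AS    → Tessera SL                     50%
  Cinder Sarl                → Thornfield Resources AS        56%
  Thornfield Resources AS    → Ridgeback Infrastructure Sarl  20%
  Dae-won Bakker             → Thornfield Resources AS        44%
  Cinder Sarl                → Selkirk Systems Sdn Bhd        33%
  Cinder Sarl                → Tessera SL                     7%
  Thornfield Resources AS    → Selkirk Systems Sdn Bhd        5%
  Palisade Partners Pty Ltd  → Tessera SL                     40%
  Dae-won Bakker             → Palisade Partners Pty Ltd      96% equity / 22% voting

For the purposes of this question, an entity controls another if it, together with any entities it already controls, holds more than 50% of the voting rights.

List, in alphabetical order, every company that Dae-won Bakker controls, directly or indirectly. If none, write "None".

Cinder Sarl, Ridgeback Infrastructure Sarl, Tessera SL, Thornfield Resources AS

Dae-won holds 92% of Cinder, so Dae-won controls Cinder.
Dae-won and Cinder together hold 44% + 56% = 100% of Thornfield, so Dae-won controls Thornfield.
Thornfield and Cinder together hold 50% + 7% = 57% of Tessera, so Dae-won controls Tessera.
Dae-won and Thornfield together hold 50% + 20% = 70% of Ridgeback, so Dae-won controls Ridgeback.
No other company's threshold is met.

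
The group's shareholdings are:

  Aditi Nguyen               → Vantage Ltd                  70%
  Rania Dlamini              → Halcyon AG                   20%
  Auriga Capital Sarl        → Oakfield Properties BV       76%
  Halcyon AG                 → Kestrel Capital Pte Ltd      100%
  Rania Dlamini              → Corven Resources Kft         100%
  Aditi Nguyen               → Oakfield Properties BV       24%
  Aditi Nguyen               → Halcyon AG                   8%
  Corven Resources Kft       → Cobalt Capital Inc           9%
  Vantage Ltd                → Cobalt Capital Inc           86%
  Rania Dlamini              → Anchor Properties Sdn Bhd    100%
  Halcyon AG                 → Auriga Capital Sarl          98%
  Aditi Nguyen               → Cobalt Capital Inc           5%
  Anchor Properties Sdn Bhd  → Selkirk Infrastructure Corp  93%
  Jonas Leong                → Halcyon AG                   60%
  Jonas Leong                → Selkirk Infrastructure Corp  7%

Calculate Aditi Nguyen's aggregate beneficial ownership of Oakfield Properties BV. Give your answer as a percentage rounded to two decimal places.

Aditi reaches Oakfield along 2 paths.
Via Halcyon → Auriga: 8% × 98% × 76% = 5.9584%.
Direct stake: 24% = 24%.
Total: 5.9584% + 24% = 29.9584%.
Rounded: 29.96%.

29.96%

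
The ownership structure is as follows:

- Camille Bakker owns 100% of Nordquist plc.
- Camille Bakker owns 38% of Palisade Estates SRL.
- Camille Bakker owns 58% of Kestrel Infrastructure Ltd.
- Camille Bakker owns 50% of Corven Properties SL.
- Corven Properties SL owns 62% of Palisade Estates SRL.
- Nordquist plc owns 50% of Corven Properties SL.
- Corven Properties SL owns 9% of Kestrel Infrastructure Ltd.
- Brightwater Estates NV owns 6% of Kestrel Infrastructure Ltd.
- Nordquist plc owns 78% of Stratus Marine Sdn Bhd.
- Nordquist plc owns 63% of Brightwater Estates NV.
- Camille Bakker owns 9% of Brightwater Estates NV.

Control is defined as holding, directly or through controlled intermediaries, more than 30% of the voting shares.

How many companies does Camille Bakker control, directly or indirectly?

6

Camille holds 100% of Nordquist, so Camille controls Nordquist.
Nordquist and Camille together hold 50% + 50% = 100% of Corven, so Camille controls Corven.
Camille and Nordquist together hold 9% + 63% = 72% of Brightwater, so Camille controls Brightwater.
Corven and Camille together hold 62% + 38% = 100% of Palisade, so Camille controls Palisade.
Nordquist holds 78% of Stratus, so Camille controls Stratus.
Camille and Brightwater and Corven together hold 58% + 6% + 9% = 73% of Kestrel, so Camille controls Kestrel.
Camille controls 6 companies.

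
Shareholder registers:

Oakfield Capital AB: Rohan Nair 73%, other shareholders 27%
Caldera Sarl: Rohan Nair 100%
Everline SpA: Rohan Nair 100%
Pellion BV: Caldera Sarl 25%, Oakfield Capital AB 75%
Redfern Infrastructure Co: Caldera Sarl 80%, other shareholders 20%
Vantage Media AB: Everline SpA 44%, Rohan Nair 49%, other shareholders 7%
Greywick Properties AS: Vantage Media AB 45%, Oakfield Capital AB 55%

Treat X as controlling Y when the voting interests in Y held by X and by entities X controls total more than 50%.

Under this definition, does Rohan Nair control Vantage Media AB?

Rohan holds 100% of Everline, so Rohan controls Everline.
Everline and Rohan together hold 44% + 49% = 93% of Vantage, so Rohan controls Vantage.

Yes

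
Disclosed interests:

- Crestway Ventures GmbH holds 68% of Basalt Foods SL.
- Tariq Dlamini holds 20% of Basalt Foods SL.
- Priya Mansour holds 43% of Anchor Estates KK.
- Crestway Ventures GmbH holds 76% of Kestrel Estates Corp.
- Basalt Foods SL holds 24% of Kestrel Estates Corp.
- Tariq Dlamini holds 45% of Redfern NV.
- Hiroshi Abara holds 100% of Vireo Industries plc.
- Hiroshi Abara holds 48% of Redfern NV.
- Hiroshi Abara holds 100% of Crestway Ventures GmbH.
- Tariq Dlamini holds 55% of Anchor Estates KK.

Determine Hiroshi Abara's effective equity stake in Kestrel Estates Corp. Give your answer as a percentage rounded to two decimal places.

Hiroshi reaches Kestrel along 2 paths.
Via Crestway → Basalt: 100% × 68% × 24% = 16.32%.
Via Crestway: 100% × 76% = 76%.
Total: 16.32% + 76% = 92.32%.

92.32%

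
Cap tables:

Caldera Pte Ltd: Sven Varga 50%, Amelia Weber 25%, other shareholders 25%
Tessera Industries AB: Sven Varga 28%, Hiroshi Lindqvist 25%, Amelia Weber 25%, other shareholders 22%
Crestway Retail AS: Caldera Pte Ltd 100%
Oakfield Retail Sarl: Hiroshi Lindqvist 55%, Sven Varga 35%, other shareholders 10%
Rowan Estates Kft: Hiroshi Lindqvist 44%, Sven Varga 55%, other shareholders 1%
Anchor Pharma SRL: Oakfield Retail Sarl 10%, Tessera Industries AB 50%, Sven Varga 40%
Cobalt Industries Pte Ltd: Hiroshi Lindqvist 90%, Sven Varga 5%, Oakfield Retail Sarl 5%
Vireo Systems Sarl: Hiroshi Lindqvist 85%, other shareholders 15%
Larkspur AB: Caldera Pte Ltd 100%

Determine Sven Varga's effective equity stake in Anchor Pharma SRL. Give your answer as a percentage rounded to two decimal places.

Sven reaches Anchor along 3 paths.
Via Oakfield: 35% × 10% = 3.5%.
Via Tessera: 28% × 50% = 14%.
Direct stake: 40% = 40%.
Total: 3.5% + 14% + 40% = 57.5%.
Rounded: 57.50%.

57.50%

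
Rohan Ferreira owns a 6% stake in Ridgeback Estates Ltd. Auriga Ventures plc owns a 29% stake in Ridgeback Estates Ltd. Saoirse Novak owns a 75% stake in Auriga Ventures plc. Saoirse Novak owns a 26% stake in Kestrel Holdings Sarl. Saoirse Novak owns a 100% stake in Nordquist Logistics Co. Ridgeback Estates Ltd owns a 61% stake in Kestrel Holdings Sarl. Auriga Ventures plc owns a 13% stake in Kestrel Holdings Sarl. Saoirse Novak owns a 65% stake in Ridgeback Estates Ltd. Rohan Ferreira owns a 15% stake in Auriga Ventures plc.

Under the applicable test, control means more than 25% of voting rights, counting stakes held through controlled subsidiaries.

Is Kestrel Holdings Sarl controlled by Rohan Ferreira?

No

Rohan's largest direct stake is 15% in Auriga, which does not meet the threshold, so Rohan controls no company.
Neither Rohan nor any entity Rohan controls holds any voting interest in Kestrel.
So Rohan does not control Kestrel.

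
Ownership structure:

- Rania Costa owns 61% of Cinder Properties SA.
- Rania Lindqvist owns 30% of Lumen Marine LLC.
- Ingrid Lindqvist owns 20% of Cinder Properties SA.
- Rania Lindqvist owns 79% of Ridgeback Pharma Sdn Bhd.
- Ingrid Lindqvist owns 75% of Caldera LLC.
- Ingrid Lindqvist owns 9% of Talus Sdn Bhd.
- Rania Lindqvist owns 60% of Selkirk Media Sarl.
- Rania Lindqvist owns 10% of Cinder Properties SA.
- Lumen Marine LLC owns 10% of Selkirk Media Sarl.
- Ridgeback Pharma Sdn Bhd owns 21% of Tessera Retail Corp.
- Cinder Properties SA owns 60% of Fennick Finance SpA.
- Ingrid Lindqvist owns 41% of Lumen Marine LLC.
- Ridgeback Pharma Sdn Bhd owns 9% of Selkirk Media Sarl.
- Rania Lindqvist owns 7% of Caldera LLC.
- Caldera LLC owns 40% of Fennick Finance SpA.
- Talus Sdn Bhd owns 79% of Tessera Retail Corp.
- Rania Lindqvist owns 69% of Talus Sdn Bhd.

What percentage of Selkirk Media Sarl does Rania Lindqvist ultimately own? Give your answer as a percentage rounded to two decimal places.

70.11%

Rania Lindqvist reaches Selkirk along 3 paths.
Via Lumen: 30% × 10% = 3%.
Via Ridgeback: 79% × 9% = 7.11%.
Direct stake: 60% = 60%.
Total: 3% + 7.11% + 60% = 70.11%.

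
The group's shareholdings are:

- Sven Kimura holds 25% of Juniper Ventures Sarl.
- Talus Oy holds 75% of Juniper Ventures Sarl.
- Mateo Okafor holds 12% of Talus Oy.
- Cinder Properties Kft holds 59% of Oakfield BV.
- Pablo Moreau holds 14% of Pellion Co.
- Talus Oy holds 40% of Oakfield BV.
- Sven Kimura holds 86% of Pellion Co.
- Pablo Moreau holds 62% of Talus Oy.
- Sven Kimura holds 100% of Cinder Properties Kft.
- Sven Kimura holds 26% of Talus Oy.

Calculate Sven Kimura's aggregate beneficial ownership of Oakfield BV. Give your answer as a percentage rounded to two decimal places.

69.40%

Sven reaches Oakfield along 2 paths.
Via Talus: 26% × 40% = 10.4%.
Via Cinder: 100% × 59% = 59%.
Total: 10.4% + 59% = 69.4%.
Rounded: 69.40%.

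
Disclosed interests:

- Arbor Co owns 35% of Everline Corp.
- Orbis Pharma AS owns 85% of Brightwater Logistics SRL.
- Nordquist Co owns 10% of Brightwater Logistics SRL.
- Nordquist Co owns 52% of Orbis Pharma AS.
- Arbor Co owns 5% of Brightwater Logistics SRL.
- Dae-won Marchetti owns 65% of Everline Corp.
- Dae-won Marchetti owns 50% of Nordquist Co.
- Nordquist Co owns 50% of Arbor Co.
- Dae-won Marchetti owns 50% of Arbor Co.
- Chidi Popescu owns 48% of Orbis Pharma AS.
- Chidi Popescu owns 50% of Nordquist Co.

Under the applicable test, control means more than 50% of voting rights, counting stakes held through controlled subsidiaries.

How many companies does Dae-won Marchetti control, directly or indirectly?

1

Dae-won holds 65% of Everline, so Dae-won controls Everline.
No other company's threshold is met.
Dae-won controls 1 company.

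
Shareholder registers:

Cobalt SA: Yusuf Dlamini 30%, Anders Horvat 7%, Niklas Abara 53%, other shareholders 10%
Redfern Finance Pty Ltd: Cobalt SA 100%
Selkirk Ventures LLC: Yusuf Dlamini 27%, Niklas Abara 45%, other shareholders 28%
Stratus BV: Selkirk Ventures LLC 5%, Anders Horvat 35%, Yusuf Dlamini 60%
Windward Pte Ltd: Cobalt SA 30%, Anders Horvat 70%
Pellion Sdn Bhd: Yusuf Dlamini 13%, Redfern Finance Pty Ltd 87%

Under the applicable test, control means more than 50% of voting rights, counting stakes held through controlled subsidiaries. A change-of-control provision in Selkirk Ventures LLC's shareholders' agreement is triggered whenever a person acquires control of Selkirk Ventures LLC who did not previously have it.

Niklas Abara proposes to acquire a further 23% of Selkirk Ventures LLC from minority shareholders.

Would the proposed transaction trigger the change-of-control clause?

Yes

The purchase changes only Niklas's holdings, so Niklas is the only person who could newly come to control Selkirk.
Niklas holds 53% of Cobalt, so Niklas controls Cobalt.
Cobalt holds 100% of Redfern, so Niklas controls Redfern.
Redfern holds 87% of Pellion, so Niklas controls Pellion.
In Selkirk, Niklas's side holds only 45%, not > 50%.
So before the transaction, Niklas does not control Selkirk.
After the purchase, Niklas's direct stake in Selkirk rises to 45% + 23% = 68%.
Niklas holds 68% of Selkirk, so Niklas controls Selkirk.
Niklas did not control Selkirk before and does after, so the clause is triggered.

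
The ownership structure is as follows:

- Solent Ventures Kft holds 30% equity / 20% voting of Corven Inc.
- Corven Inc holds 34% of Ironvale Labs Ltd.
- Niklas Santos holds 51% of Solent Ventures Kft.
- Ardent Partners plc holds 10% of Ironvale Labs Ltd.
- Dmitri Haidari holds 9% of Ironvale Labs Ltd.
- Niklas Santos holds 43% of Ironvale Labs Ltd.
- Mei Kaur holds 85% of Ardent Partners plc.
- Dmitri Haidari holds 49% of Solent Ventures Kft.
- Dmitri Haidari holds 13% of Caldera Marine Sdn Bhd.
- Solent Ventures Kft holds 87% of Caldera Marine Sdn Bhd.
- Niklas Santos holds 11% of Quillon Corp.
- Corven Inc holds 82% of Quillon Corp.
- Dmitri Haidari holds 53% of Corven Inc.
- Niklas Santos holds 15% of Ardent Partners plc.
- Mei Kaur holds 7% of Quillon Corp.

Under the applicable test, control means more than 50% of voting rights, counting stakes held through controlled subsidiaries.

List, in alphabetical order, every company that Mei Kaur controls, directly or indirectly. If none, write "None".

Mei holds 85% of Ardent, so Mei controls Ardent.
No other company's threshold is met.

Ardent Partners plc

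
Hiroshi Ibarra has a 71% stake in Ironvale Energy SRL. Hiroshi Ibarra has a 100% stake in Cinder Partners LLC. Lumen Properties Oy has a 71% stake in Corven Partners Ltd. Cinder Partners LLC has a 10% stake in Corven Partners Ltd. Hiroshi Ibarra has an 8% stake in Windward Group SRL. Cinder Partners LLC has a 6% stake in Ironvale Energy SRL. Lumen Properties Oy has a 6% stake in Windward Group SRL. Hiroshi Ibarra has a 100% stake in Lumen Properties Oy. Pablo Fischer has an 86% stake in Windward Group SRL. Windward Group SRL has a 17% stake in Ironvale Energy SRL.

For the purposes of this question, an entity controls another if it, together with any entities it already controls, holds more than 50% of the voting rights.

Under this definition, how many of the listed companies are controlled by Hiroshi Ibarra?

4

Hiroshi holds 100% of Lumen, so Hiroshi controls Lumen.
Hiroshi holds 100% of Cinder, so Hiroshi controls Cinder.
Lumen and Cinder together hold 71% + 10% = 81% of Corven, so Hiroshi controls Corven.
Hiroshi and Cinder together hold 71% + 6% = 77% of Ironvale, so Hiroshi controls Ironvale.
No other company's threshold is met.
Hiroshi controls 4 companies.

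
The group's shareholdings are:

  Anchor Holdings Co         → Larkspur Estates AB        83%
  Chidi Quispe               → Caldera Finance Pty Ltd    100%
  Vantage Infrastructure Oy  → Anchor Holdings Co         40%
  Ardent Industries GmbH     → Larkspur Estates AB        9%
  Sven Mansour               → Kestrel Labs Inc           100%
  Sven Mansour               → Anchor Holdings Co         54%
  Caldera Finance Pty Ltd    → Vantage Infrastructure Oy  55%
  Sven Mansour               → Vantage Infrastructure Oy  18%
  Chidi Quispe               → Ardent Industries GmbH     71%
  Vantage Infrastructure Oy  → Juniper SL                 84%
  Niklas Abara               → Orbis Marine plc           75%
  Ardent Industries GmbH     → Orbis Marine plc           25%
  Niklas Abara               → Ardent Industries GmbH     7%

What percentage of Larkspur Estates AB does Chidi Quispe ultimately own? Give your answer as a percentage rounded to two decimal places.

24.65%

Chidi reaches Larkspur along 2 paths.
Via Ardent: 71% × 9% = 6.39%.
Via Caldera → Vantage → Anchor: 100% × 55% × 40% × 83% = 18.26%.
Total: 6.39% + 18.26% = 24.65%.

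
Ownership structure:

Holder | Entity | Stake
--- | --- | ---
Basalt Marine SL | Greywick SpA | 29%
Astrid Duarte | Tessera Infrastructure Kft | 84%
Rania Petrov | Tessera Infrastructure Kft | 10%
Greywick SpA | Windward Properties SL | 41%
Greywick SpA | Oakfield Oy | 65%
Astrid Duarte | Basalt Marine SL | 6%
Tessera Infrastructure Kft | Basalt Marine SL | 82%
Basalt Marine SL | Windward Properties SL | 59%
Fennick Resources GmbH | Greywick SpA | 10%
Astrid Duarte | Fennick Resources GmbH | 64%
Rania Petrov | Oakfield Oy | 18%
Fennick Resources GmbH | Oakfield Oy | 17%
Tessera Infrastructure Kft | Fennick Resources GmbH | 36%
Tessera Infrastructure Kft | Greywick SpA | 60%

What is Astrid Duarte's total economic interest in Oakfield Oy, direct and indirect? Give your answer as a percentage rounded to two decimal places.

69.02%

Astrid reaches Oakfield along 7 paths.
Via Fennick: 64% × 17% = 10.88%.
Via Tessera → Fennick: 84% × 36% × 17% = 5.1408%.
Via Basalt → Greywick: 6% × 29% × 65% = 1.131%.
Via Tessera → Basalt → Greywick: 84% × 82% × 29% × 65% = 12.98388%.
Via Fennick → Greywick: 64% × 10% × 65% = 4.16%.
Via Tessera → Fennick → Greywick: 84% × 36% × 10% × 65% = 1.9656%.
Via Tessera → Greywick: 84% × 60% × 65% = 32.76%.
Total: 10.88% + 5.1408% + 1.131% + 12.98388% + 4.16% + 1.9656% + 32.76% = 69.02128%.
Rounded: 69.02%.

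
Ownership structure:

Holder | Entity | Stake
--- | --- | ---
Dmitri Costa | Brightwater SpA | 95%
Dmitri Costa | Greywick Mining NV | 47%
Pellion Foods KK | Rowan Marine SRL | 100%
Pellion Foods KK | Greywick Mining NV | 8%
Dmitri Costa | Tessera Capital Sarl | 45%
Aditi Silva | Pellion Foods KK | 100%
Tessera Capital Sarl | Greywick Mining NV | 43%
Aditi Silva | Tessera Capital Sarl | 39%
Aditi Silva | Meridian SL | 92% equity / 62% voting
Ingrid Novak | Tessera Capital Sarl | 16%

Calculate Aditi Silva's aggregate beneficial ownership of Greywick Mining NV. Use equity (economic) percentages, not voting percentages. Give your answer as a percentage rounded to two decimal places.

24.77%

Aditi reaches Greywick along 2 paths.
Via Pellion: 100% × 8% = 8%.
Via Tessera: 39% × 43% = 16.77%.
Total: 8% + 16.77% = 24.77%.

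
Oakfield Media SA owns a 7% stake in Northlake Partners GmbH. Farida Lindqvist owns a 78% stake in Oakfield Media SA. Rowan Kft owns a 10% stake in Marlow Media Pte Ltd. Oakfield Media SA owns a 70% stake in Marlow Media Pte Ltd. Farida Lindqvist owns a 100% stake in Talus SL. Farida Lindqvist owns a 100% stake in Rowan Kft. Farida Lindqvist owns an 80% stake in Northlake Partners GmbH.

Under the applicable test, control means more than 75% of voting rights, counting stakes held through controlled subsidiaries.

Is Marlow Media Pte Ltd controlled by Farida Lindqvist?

Farida holds 100% of Rowan, so Farida controls Rowan.
Farida holds 78% of Oakfield, so Farida controls Oakfield.
Rowan and Oakfield together hold 10% + 70% = 80% of Marlow, so Farida controls Marlow.

Yes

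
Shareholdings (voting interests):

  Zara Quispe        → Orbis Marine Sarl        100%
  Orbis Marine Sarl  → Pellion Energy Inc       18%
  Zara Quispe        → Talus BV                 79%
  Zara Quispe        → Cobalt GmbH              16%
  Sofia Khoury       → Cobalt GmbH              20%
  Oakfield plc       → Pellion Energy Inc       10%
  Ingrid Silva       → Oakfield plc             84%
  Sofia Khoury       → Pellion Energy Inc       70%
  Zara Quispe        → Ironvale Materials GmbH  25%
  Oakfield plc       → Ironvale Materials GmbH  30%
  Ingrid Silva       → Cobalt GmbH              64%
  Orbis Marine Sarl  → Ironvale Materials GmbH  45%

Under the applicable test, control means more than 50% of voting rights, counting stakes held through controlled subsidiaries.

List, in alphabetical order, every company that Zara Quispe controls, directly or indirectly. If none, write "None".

Zara holds 79% of Talus, so Zara controls Talus.
Zara holds 100% of Orbis, so Zara controls Orbis.
Orbis and Zara together hold 45% + 25% = 70% of Ironvale, so Zara controls Ironvale.
No other company's threshold is met.

Ironvale Materials GmbH, Orbis Marine Sarl, Talus BV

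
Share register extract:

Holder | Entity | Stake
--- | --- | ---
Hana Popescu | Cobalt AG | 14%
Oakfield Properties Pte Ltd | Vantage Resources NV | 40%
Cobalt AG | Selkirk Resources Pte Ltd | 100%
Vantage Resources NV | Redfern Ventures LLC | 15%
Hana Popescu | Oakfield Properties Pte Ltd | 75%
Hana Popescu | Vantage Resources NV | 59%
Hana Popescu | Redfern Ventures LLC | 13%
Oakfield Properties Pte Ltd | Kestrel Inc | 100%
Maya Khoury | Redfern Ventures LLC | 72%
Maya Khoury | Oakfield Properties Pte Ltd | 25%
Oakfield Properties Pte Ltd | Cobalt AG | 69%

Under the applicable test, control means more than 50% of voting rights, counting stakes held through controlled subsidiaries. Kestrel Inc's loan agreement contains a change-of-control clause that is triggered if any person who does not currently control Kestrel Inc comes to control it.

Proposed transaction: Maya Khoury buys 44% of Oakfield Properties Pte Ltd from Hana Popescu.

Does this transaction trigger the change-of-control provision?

Yes

The purchase adds only to Maya's holdings (Hana's stake shrinks), so Maya is the only person who could newly come to control Kestrel.
Maya holds 72% of Redfern, so Maya controls Redfern.
Neither Maya nor any entity Maya controls holds any voting interest in Kestrel.
So before the transaction, Maya does not control Kestrel.
After the purchase, Maya's direct stake in Oakfield rises to 25% + 44% = 69%, and Hana's stake falls to 31%.
Maya holds 69% of Oakfield, so Maya controls Oakfield.
Oakfield holds 100% of Kestrel, so Maya controls Kestrel.
Maya did not control Kestrel before and does after, so the clause is triggered.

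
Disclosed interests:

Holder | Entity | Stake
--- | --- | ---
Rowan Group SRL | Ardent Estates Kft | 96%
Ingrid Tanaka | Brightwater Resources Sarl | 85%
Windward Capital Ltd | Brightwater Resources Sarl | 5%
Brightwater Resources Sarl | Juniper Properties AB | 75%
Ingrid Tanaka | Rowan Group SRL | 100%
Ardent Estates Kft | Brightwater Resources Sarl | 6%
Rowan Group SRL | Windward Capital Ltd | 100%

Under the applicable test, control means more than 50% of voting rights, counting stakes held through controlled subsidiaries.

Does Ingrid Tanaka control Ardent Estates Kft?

Ingrid holds 100% of Rowan, so Ingrid controls Rowan.
Rowan holds 96% of Ardent, so Ingrid controls Ardent.

Yes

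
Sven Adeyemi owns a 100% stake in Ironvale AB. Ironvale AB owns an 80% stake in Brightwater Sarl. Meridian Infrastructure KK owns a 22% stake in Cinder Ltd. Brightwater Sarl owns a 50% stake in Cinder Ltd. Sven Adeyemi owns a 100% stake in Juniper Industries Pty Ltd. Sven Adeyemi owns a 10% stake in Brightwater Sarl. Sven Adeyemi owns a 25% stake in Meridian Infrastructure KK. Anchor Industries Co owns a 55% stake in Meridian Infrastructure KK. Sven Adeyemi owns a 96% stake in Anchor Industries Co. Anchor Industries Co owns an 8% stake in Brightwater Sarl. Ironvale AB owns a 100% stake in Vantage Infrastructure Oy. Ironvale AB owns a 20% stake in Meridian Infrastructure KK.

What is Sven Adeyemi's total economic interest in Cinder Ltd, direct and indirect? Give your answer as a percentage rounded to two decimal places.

Sven reaches Cinder along 6 paths.
Via Anchor → Meridian: 96% × 55% × 22% = 11.616%.
Via Meridian: 25% × 22% = 5.5%.
Via Ironvale → Meridian: 100% × 20% × 22% = 4.4%.
Via Ironvale → Brightwater: 100% × 80% × 50% = 40%.
Via Brightwater: 10% × 50% = 5%.
Via Anchor → Brightwater: 96% × 8% × 50% = 3.84%.
Total: 11.616% + 5.5% + 4.4% + 40% + 5% + 3.84% = 70.356%.
Rounded: 70.36%.

70.36%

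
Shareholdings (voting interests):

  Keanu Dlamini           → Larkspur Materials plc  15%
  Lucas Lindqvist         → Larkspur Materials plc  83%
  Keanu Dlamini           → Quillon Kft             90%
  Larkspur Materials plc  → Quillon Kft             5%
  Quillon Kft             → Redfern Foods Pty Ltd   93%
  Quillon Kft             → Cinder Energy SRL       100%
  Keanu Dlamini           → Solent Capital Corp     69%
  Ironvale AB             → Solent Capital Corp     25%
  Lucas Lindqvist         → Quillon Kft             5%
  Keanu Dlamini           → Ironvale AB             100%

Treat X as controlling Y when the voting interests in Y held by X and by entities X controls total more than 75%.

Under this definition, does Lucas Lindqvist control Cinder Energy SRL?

No

Lucas holds 83% of Larkspur, so Lucas controls Larkspur.
Neither Lucas nor any entity Lucas controls holds any voting interest in Cinder.
So Lucas does not control Cinder.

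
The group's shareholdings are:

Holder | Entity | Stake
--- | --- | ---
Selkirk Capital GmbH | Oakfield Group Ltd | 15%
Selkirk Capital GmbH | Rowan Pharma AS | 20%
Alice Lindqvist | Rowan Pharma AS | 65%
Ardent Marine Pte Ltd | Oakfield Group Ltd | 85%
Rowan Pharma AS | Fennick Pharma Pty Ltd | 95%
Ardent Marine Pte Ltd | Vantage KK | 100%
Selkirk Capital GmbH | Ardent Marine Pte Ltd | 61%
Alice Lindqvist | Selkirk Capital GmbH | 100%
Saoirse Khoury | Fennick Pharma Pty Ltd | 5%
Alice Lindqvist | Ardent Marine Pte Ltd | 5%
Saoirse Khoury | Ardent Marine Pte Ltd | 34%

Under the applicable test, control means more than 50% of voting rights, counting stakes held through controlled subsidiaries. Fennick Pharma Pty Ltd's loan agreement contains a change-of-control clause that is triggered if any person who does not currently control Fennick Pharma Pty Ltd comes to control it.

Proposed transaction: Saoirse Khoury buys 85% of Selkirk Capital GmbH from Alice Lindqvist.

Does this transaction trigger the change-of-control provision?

No

The purchase adds only to Saoirse's holdings (Alice's stake shrinks), so Saoirse is the only person who could newly come to control Fennick.
Saoirse's largest direct stake is 34% in Ardent, which does not meet the threshold, so Saoirse controls no company.
In Fennick, Saoirse's side holds only 5%, not > 50%.
So before the transaction, Saoirse does not control Fennick.
After the purchase, Saoirse holds 85% of Selkirk directly, and Alice's stake falls to 15%.
Saoirse holds 85% of Selkirk, so Saoirse controls Selkirk.
Selkirk and Saoirse together hold 61% + 34% = 95% of Ardent, so Saoirse controls Ardent.
Selkirk and Ardent together hold 15% + 85% = 100% of Oakfield, so Saoirse controls Oakfield.
Ardent holds 100% of Vantage, so Saoirse controls Vantage.
After the transaction, Saoirse's side holds 5% of Fennick, not > 50%, so Saoirse still does not control Fennick.
No new person acquires control, so the clause is not triggered.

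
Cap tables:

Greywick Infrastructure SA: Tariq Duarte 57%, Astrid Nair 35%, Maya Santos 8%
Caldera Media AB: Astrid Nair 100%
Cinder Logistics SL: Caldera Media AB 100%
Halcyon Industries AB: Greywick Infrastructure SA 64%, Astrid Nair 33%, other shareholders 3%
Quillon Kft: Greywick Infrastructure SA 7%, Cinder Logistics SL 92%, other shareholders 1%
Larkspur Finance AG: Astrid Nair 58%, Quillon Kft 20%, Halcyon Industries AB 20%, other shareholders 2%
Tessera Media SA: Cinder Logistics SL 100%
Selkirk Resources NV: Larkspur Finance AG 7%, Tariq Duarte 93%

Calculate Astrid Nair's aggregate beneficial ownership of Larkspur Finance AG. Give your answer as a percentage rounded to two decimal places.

87.97%

Astrid reaches Larkspur along 5 paths.
Direct stake: 58% = 58%.
Via Greywick → Quillon: 35% × 7% × 20% = 0.49%.
Via Caldera → Cinder → Quillon: 100% × 100% × 92% × 20% = 18.4%.
Via Greywick → Halcyon: 35% × 64% × 20% = 4.48%.
Via Halcyon: 33% × 20% = 6.6%.
Total: 58% + 0.49% + 18.4% + 4.48% + 6.6% = 87.97%.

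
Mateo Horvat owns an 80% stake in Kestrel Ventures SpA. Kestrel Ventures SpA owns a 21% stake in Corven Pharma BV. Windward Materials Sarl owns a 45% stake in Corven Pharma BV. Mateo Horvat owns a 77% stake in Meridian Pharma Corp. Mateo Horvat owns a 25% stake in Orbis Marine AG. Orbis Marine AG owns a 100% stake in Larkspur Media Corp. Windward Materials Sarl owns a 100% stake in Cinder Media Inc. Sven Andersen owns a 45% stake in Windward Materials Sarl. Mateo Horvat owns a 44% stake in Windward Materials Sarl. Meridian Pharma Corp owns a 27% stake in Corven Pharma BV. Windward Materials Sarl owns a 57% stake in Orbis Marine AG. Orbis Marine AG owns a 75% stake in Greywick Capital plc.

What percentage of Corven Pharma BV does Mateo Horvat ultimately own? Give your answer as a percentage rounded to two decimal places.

57.39%

Mateo reaches Corven along 3 paths.
Via Kestrel: 80% × 21% = 16.8%.
Via Meridian: 77% × 27% = 20.79%.
Via Windward: 44% × 45% = 19.8%.
Total: 16.8% + 20.79% + 19.8% = 57.39%.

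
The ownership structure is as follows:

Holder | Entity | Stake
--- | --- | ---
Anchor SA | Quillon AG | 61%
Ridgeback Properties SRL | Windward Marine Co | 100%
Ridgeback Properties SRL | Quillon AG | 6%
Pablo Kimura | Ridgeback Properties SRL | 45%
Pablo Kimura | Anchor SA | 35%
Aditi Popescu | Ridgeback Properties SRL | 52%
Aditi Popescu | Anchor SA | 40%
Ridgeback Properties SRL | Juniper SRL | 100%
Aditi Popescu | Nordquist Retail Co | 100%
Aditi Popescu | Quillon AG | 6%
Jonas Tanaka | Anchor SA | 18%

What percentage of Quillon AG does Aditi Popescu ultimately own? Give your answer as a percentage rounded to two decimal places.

33.52%

Aditi reaches Quillon along 3 paths.
Via Anchor: 40% × 61% = 24.4%.
Direct stake: 6% = 6%.
Via Ridgeback: 52% × 6% = 3.12%.
Total: 24.4% + 6% + 3.12% = 33.52%.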